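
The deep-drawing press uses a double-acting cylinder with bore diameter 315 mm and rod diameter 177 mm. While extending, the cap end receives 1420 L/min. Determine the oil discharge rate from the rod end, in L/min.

Cap-side area A_cap = π/4 × (315 mm)² = 77930 mm^2
Rod-side annular area A_ann = π/4 × (315² − 177²) = 53330 mm^2
Piston speed v = Q_in/A_cap; rod-end outflow Q_out = v × A_ann = Q_in × A_ann/A_cap.

Q_out ≈ 972 L/min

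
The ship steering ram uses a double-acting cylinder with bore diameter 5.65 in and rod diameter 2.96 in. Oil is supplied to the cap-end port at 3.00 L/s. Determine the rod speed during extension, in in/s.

v ≈ 7.30 in/s

Cap-side area A_cap = π/4 × (5.65 in)² = 25.07 in^2
v = Q / A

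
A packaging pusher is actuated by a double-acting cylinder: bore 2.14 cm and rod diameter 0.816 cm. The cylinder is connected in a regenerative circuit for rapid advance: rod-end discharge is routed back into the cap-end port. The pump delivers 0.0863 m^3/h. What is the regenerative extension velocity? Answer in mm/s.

In regeneration the rod-end outflow joins the pump flow into the cap end, so the net volume the pump must supply per unit advance equals the rod cross-section area.
Rod cross-section A_rod = π/4 × (0.816 cm)² = 0.5230 cm^2
v = Q_pump / A_rod

v ≈ 458 mm/s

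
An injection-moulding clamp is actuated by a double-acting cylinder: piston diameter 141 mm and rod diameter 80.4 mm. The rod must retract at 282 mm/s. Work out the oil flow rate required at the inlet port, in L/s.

Q ≈ 2.97 L/s

Rod-side annular area A_ann = π/4 × (141² − 80.4²) = 10540 mm^2
Q = A × v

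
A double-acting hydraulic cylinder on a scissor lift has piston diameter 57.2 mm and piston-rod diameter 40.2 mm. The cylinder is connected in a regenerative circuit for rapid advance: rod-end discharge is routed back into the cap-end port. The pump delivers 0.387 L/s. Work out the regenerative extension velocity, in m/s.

In regeneration the rod-end outflow joins the pump flow into the cap end, so the net volume the pump must supply per unit advance equals the rod cross-section area.
Rod cross-section A_rod = π/4 × (40.2 mm)² = 1269 mm^2
v = Q_pump / A_rod

v ≈ 0.305 m/s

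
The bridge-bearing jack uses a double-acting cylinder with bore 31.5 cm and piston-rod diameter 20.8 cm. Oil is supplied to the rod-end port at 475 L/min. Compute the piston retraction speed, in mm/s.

Rod-side annular area A_ann = π/4 × (31.5² − 20.8²) = 439.5 cm^2
Flow into the rod-end port fills the annular volume.
v = Q / A

v ≈ 180 mm/s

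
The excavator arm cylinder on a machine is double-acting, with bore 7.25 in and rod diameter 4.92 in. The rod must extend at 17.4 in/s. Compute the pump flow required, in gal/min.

Q ≈ 187 gal/min

Cap-side area A_cap = π/4 × (7.25 in)² = 41.28 in^2
Q = A × v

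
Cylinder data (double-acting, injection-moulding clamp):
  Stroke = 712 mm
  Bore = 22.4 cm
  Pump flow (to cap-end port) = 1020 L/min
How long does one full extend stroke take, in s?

t ≈ 1.65 s

Cap-side area A_cap = π/4 × (22.4 cm)² = 394.1 cm^2
Swept volume V = A × L; t = V / Q = A·L / Q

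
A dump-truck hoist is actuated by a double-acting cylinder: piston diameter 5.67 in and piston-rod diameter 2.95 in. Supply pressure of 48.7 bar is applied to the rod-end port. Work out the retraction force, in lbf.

Rod-side annular area A_ann = π/4 × (5.67² − 2.95²) = 18.41 in^2
On retraction the pressure acts on the annular area (bore minus rod).
F = P × A_ann

F ≈ 13000 lbf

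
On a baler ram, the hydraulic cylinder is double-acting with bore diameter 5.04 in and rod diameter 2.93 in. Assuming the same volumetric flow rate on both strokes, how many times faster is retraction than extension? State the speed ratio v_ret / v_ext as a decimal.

v_ret/v_ext ≈ 1.51

Cap-side area A_cap = π/4 × (5.04 in)² = 19.95 in^2
Rod-side annular area A_ann = π/4 × (5.04² − 2.93²) = 13.21 in^2
For equal Q, v ∝ 1/A, so v_ret/v_ext = A_cap/A_ann.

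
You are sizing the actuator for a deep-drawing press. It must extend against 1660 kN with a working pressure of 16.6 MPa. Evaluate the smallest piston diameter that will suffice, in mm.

Extension force acts on the full piston face: F = P × (π/4)D².
D = √(4F / (πP)) = √(4 × 1660 kN / (π × 16.6 MPa))

D ≈ 357 mm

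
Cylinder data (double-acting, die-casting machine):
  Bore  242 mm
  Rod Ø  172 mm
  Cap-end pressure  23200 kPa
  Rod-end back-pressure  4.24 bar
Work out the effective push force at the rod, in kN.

F ≈ 1060 kN

Cap-side area A_cap = π/4 × (242 mm)² = 46000 mm^2
Rod-side annular area A_ann = π/4 × (242² − 172²) = 22760 mm^2
Net thrust = P_cap·A_cap − P_rod·A_ann = 1067 kN − 9.651 kN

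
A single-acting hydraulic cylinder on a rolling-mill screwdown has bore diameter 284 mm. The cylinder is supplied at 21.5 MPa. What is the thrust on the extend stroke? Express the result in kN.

F ≈ 1360 kN

Cap-side area A_cap = π/4 × (284 mm)² = 63350 mm^2
F = P × A_cap = 21.5 MPa × A_cap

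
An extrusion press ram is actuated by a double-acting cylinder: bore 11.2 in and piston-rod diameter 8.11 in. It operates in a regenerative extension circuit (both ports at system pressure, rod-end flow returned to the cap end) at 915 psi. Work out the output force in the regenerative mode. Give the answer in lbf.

With equal pressure on both faces, forces on the annular region cancel; the net push is pressure × rod cross-section.
Rod cross-section A_rod = π/4 × (8.11 in)² = 51.66 in^2
F = P × A_rod

F ≈ 47300 lbf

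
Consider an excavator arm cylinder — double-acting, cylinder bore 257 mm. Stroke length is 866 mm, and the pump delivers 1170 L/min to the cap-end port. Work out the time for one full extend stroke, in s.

Cap-side area A_cap = π/4 × (257 mm)² = 51870 mm^2
Swept volume V = A × L; t = V / Q = A·L / Q

t ≈ 2.30 s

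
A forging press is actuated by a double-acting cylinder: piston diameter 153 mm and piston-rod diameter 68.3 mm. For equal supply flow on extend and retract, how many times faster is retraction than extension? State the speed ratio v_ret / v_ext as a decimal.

Cap-side area A_cap = π/4 × (153 mm)² = 18390 mm^2
Rod-side annular area A_ann = π/4 × (153² − 68.3²) = 14720 mm^2
For equal Q, v ∝ 1/A, so v_ret/v_ext = A_cap/A_ann.

v_ret/v_ext ≈ 1.25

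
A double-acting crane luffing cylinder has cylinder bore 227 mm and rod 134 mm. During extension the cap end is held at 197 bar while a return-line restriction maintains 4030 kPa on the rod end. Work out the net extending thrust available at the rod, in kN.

Cap-side area A_cap = π/4 × (227 mm)² = 40470 mm^2
Rod-side annular area A_ann = π/4 × (227² − 134²) = 26370 mm^2
Net thrust = P_cap·A_cap − P_rod·A_ann = 797.3 kN − 106.3 kN

F ≈ 691 kN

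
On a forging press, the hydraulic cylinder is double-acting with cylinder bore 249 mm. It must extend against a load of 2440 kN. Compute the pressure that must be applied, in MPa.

P ≈ 50.1 MPa

Cap-side area A_cap = π/4 × (249 mm)² = 48700 mm^2
P = F / A = 2440 kN / A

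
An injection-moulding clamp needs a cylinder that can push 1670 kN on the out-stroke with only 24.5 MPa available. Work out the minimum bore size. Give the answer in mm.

Extension force acts on the full piston face: F = P × (π/4)D².
D = √(4F / (πP)) = √(4 × 1670 kN / (π × 24.5 MPa))

D ≈ 295 mm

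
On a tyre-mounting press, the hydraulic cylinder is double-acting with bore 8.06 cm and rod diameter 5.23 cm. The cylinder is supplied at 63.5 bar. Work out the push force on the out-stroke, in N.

F ≈ 32400 N

Cap-side area A_cap = π/4 × (8.06 cm)² = 51.02 cm^2
F = P × A_cap = 63.5 bar × A_cap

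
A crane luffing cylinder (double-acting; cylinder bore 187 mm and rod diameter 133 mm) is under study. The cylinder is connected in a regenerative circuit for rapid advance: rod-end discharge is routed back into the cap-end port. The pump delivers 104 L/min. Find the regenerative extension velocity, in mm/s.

v ≈ 125 mm/s

In regeneration the rod-end outflow joins the pump flow into the cap end, so the net volume the pump must supply per unit advance equals the rod cross-section area.
Rod cross-section A_rod = π/4 × (133 mm)² = 13890 mm^2
v = Q_pump / A_rod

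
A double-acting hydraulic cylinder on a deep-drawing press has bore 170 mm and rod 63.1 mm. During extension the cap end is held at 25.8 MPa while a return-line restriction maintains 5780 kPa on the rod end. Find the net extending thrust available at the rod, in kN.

F ≈ 472 kN

Cap-side area A_cap = π/4 × (170 mm)² = 22700 mm^2
Rod-side annular area A_ann = π/4 × (170² − 63.1²) = 19570 mm^2
Net thrust = P_cap·A_cap − P_rod·A_ann = 585.6 kN − 113.1 kN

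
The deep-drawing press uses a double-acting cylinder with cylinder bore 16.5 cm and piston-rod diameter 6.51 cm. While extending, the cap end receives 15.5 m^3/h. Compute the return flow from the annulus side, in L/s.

Cap-side area A_cap = π/4 × (16.5 cm)² = 213.8 cm^2
Rod-side annular area A_ann = π/4 × (16.5² − 6.51²) = 180.5 cm^2
Piston speed v = Q_in/A_cap; rod-end outflow Q_out = v × A_ann = Q_in × A_ann/A_cap.

Q_out ≈ 3.64 L/s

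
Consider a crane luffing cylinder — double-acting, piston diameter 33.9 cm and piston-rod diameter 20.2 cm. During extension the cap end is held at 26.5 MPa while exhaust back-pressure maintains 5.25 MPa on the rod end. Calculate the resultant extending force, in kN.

Cap-side area A_cap = π/4 × (33.9 cm)² = 902.6 cm^2
Rod-side annular area A_ann = π/4 × (33.9² − 20.2²) = 582.1 cm^2
Net thrust = P_cap·A_cap − P_rod·A_ann = 2392 kN − 305.6 kN

F ≈ 2090 kN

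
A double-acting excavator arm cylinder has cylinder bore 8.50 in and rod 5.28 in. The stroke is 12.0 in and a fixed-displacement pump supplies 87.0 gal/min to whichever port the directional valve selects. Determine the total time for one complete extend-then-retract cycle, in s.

t ≈ 3.28 s

Cap-side area A_cap = π/4 × (8.50 in)² = 56.75 in^2
Rod-side annular area A_ann = π/4 × (8.50² − 5.28²) = 34.85 in^2
t_ext = A_cap·L/Q = 2.033 s
t_ret = A_ann·L/Q = 1.249 s
t_cycle = t_ext + t_ret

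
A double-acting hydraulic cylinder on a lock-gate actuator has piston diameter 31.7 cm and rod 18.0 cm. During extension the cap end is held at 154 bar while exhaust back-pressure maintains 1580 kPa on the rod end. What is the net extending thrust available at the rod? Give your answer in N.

F ≈ 1.13e6 N

Cap-side area A_cap = π/4 × (31.7 cm)² = 789.2 cm^2
Rod-side annular area A_ann = π/4 × (31.7² − 18.0²) = 534.8 cm^2
Net thrust = P_cap·A_cap − P_rod·A_ann = 1.215e6 N − 84490 N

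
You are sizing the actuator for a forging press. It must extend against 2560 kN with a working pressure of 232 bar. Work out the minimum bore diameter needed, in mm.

D ≈ 375 mm

Extension force acts on the full piston face: F = P × (π/4)D².
D = √(4F / (πP)) = √(4 × 2560 kN / (π × 232 bar))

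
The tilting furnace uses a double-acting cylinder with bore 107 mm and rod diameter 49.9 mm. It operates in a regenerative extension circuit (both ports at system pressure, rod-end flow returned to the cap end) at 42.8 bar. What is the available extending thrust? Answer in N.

With equal pressure on both faces, forces on the annular region cancel; the net push is pressure × rod cross-section.
Rod cross-section A_rod = π/4 × (49.9 mm)² = 1956 mm^2
F = P × A_rod

F ≈ 8370 N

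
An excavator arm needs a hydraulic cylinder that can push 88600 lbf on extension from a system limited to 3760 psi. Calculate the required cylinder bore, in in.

Extension force acts on the full piston face: F = P × (π/4)D².
D = √(4F / (πP)) = √(4 × 88600 lbf / (π × 3760 psi))

D ≈ 5.48 in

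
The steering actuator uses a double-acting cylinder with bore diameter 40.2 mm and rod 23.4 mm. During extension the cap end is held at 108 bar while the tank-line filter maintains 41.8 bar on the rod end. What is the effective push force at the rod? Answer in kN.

F ≈ 10.2 kN

Cap-side area A_cap = π/4 × (40.2 mm)² = 1269 mm^2
Rod-side annular area A_ann = π/4 × (40.2² − 23.4²) = 839.2 mm^2
Net thrust = P_cap·A_cap − P_rod·A_ann = 13.71 kN − 3.508 kN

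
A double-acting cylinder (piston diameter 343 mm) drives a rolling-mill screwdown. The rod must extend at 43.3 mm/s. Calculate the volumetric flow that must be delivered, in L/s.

Q ≈ 4.00 L/s

Cap-side area A_cap = π/4 × (343 mm)² = 92400 mm^2
Q = A × v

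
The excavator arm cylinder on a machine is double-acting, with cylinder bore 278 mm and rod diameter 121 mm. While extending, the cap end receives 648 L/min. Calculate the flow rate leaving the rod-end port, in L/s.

Q_out ≈ 8.75 L/s

Cap-side area A_cap = π/4 × (278 mm)² = 60700 mm^2
Rod-side annular area A_ann = π/4 × (278² − 121²) = 49200 mm^2
Piston speed v = Q_in/A_cap; rod-end outflow Q_out = v × A_ann = Q_in × A_ann/A_cap.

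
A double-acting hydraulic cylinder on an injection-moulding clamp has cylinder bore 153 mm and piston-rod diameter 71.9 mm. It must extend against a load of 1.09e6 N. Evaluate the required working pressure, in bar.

P ≈ 593 bar

Cap-side area A_cap = π/4 × (153 mm)² = 18390 mm^2
P = F / A = 1.09e6 N / A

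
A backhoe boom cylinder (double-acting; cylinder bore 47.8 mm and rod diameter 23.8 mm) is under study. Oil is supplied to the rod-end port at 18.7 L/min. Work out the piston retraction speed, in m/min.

v ≈ 13.9 m/min

Rod-side annular area A_ann = π/4 × (47.8² − 23.8²) = 1350 mm^2
Flow into the rod-end port fills the annular volume.
v = Q / A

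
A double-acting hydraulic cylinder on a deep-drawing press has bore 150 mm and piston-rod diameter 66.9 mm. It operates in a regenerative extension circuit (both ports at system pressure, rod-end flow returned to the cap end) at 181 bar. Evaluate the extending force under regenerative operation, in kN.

With equal pressure on both faces, forces on the annular region cancel; the net push is pressure × rod cross-section.
Rod cross-section A_rod = π/4 × (66.9 mm)² = 3515 mm^2
F = P × A_rod

F ≈ 63.6 kN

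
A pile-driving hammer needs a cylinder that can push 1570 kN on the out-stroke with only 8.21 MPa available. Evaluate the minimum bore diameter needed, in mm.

Extension force acts on the full piston face: F = P × (π/4)D².
D = √(4F / (πP)) = √(4 × 1570 kN / (π × 8.21 MPa))

D ≈ 493 mm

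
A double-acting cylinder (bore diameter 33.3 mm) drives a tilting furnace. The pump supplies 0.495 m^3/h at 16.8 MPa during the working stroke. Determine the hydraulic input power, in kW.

Hydraulic power = P × Q

W ≈ 2.31 kW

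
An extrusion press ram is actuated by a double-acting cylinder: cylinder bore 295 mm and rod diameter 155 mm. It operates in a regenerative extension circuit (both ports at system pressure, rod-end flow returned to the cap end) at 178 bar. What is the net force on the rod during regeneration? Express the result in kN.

With equal pressure on both faces, forces on the annular region cancel; the net push is pressure × rod cross-section.
Rod cross-section A_rod = π/4 × (155 mm)² = 18870 mm^2
F = P × A_rod

F ≈ 336 kN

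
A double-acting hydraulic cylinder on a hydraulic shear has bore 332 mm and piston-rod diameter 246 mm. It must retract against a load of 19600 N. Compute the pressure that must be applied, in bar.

P ≈ 5.02 bar

Rod-side annular area A_ann = π/4 × (332² − 246²) = 39040 mm^2
Retraction: pressure acts on the annular area.
P = F / A = 19600 N / A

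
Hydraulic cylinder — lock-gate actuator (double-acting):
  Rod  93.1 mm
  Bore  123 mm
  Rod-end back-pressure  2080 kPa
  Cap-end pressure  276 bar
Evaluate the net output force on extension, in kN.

F ≈ 317 kN

Cap-side area A_cap = π/4 × (123 mm)² = 11880 mm^2
Rod-side annular area A_ann = π/4 × (123² − 93.1²) = 5075 mm^2
Net thrust = P_cap·A_cap − P_rod·A_ann = 328.0 kN − 10.56 kN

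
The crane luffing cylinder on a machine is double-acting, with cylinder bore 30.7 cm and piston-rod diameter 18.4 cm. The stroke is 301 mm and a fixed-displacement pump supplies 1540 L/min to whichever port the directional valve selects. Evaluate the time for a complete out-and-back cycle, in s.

Cap-side area A_cap = π/4 × (30.7 cm)² = 740.2 cm^2
Rod-side annular area A_ann = π/4 × (30.7² − 18.4²) = 474.3 cm^2
t_ext = A_cap·L/Q = 0.8681 s
t_ret = A_ann·L/Q = 0.5563 s
t_cycle = t_ext + t_ret

t ≈ 1.42 s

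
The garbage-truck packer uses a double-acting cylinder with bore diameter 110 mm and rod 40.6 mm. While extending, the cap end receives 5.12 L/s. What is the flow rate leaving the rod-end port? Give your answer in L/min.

Q_out ≈ 265 L/min

Cap-side area A_cap = π/4 × (110 mm)² = 9503 mm^2
Rod-side annular area A_ann = π/4 × (110² − 40.6²) = 8209 mm^2
Piston speed v = Q_in/A_cap; rod-end outflow Q_out = v × A_ann = Q_in × A_ann/A_cap.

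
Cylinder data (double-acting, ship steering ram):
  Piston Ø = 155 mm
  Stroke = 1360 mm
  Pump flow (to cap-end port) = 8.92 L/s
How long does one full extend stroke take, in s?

Cap-side area A_cap = π/4 × (155 mm)² = 18870 mm^2
Swept volume V = A × L; t = V / Q = A·L / Q

t ≈ 2.88 s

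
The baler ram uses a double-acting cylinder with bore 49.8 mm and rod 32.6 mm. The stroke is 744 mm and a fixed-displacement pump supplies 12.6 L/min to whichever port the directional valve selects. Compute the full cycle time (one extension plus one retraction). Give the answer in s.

Cap-side area A_cap = π/4 × (49.8 mm)² = 1948 mm^2
Rod-side annular area A_ann = π/4 × (49.8² − 32.6²) = 1113 mm^2
t_ext = A_cap·L/Q = 6.901 s
t_ret = A_ann·L/Q = 3.944 s
t_cycle = t_ext + t_ret

t ≈ 10.8 s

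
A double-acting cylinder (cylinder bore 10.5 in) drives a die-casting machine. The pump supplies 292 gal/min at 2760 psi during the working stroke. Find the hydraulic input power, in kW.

W ≈ 351 kW

Hydraulic power = P × Q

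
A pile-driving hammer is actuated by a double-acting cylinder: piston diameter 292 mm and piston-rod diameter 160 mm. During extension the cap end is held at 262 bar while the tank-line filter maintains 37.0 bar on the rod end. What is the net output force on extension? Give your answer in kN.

F ≈ 1580 kN

Cap-side area A_cap = π/4 × (292 mm)² = 66970 mm^2
Rod-side annular area A_ann = π/4 × (292² − 160²) = 46860 mm^2
Net thrust = P_cap·A_cap − P_rod·A_ann = 1755 kN − 173.4 kN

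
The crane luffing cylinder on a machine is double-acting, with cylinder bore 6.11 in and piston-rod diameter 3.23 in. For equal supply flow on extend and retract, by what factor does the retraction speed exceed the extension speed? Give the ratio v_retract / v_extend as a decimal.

Cap-side area A_cap = π/4 × (6.11 in)² = 29.32 in^2
Rod-side annular area A_ann = π/4 × (6.11² − 3.23²) = 21.13 in^2
For equal Q, v ∝ 1/A, so v_ret/v_ext = A_cap/A_ann.

v_ret/v_ext ≈ 1.39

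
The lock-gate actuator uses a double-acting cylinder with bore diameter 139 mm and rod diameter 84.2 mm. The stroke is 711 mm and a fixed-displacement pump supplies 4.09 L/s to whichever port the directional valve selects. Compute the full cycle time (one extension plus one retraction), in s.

t ≈ 4.31 s

Cap-side area A_cap = π/4 × (139 mm)² = 15170 mm^2
Rod-side annular area A_ann = π/4 × (139² − 84.2²) = 9606 mm^2
t_ext = A_cap·L/Q = 2.638 s
t_ret = A_ann·L/Q = 1.670 s
t_cycle = t_ext + t_ret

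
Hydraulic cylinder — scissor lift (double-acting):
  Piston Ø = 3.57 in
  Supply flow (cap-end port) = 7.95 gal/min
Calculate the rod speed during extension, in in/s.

v ≈ 3.06 in/s

Cap-side area A_cap = π/4 × (3.57 in)² = 10.01 in^2
v = Q / A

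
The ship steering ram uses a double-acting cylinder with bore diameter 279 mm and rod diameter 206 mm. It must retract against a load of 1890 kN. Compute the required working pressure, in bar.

P ≈ 680 bar

Rod-side annular area A_ann = π/4 × (279² − 206²) = 27810 mm^2
Retraction: pressure acts on the annular area.
P = F / A = 1890 kN / A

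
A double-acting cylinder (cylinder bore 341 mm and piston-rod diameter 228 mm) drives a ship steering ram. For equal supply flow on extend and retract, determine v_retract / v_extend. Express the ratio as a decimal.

Cap-side area A_cap = π/4 × (341 mm)² = 91330 mm^2
Rod-side annular area A_ann = π/4 × (341² − 228²) = 50500 mm^2
For equal Q, v ∝ 1/A, so v_ret/v_ext = A_cap/A_ann.

v_ret/v_ext ≈ 1.81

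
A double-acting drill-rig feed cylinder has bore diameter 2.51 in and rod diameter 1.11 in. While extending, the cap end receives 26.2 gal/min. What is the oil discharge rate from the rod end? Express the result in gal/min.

Cap-side area A_cap = π/4 × (2.51 in)² = 4.948 in^2
Rod-side annular area A_ann = π/4 × (2.51² − 1.11²) = 3.980 in^2
Piston speed v = Q_in/A_cap; rod-end outflow Q_out = v × A_ann = Q_in × A_ann/A_cap.

Q_out ≈ 21.1 gal/min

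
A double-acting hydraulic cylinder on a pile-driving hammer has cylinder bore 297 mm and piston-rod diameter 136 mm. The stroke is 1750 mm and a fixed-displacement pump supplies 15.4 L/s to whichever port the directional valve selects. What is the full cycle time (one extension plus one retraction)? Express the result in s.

Cap-side area A_cap = π/4 × (297 mm)² = 69280 mm^2
Rod-side annular area A_ann = π/4 × (297² − 136²) = 54750 mm^2
t_ext = A_cap·L/Q = 7.873 s
t_ret = A_ann·L/Q = 6.222 s
t_cycle = t_ext + t_ret

t ≈ 14.1 s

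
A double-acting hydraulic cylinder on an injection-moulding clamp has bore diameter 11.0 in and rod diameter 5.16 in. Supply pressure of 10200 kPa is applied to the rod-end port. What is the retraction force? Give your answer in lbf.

F ≈ 1.10e5 lbf

Rod-side annular area A_ann = π/4 × (11.0² − 5.16²) = 74.12 in^2
On retraction the pressure acts on the annular area (bore minus rod).
F = P × A_ann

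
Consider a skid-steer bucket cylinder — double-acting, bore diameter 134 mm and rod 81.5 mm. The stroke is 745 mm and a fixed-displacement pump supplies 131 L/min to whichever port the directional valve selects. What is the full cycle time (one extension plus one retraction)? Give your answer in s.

Cap-side area A_cap = π/4 × (134 mm)² = 14100 mm^2
Rod-side annular area A_ann = π/4 × (134² − 81.5²) = 8886 mm^2
t_ext = A_cap·L/Q = 4.812 s
t_ret = A_ann·L/Q = 3.032 s
t_cycle = t_ext + t_ret

t ≈ 7.84 s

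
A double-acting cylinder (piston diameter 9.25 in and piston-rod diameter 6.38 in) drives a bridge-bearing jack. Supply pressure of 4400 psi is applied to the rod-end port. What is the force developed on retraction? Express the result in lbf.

F ≈ 1.55e5 lbf

Rod-side annular area A_ann = π/4 × (9.25² − 6.38²) = 35.23 in^2
On retraction the pressure acts on the annular area (bore minus rod).
F = P × A_ann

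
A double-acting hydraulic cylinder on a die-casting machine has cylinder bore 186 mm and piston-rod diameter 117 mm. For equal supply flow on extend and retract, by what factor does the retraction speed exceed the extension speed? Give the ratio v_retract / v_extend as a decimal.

v_ret/v_ext ≈ 1.65

Cap-side area A_cap = π/4 × (186 mm)² = 27170 mm^2
Rod-side annular area A_ann = π/4 × (186² − 117²) = 16420 mm^2
For equal Q, v ∝ 1/A, so v_ret/v_ext = A_cap/A_ann.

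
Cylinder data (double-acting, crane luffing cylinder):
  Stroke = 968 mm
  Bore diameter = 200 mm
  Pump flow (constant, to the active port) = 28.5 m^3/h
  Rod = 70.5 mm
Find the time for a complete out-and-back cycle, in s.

t ≈ 7.21 s

Cap-side area A_cap = π/4 × (200 mm)² = 31420 mm^2
Rod-side annular area A_ann = π/4 × (200² − 70.5²) = 27510 mm^2
t_ext = A_cap·L/Q = 3.841 s
t_ret = A_ann·L/Q = 3.364 s
t_cycle = t_ext + t_ret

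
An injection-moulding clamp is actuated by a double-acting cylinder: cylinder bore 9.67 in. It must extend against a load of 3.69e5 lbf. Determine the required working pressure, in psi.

P ≈ 5020 psi

Cap-side area A_cap = π/4 × (9.67 in)² = 73.44 in^2
P = F / A = 3.69e5 lbf / A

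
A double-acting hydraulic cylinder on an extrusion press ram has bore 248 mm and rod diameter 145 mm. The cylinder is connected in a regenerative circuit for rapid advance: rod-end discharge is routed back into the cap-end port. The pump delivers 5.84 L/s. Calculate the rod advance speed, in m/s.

v ≈ 0.354 m/s

In regeneration the rod-end outflow joins the pump flow into the cap end, so the net volume the pump must supply per unit advance equals the rod cross-section area.
Rod cross-section A_rod = π/4 × (145 mm)² = 16510 mm^2
v = Q_pump / A_rod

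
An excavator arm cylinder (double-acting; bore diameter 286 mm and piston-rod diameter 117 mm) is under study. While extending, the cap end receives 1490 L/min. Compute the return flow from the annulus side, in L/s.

Q_out ≈ 20.7 L/s

Cap-side area A_cap = π/4 × (286 mm)² = 64240 mm^2
Rod-side annular area A_ann = π/4 × (286² − 117²) = 53490 mm^2
Piston speed v = Q_in/A_cap; rod-end outflow Q_out = v × A_ann = Q_in × A_ann/A_cap.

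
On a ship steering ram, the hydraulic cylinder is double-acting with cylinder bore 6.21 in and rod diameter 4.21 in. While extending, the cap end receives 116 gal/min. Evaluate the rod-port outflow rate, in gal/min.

Q_out ≈ 62.7 gal/min

Cap-side area A_cap = π/4 × (6.21 in)² = 30.29 in^2
Rod-side annular area A_ann = π/4 × (6.21² − 4.21²) = 16.37 in^2
Piston speed v = Q_in/A_cap; rod-end outflow Q_out = v × A_ann = Q_in × A_ann/A_cap.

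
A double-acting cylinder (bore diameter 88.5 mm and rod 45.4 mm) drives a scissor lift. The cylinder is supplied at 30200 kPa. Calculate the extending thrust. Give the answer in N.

F ≈ 1.86e5 N

Cap-side area A_cap = π/4 × (88.5 mm)² = 6151 mm^2
F = P × A_cap = 30200 kPa × A_cap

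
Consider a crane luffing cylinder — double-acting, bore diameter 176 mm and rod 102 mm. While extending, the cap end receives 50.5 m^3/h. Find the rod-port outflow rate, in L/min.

Cap-side area A_cap = π/4 × (176 mm)² = 24330 mm^2
Rod-side annular area A_ann = π/4 × (176² − 102²) = 16160 mm^2
Piston speed v = Q_in/A_cap; rod-end outflow Q_out = v × A_ann = Q_in × A_ann/A_cap.

Q_out ≈ 559 L/min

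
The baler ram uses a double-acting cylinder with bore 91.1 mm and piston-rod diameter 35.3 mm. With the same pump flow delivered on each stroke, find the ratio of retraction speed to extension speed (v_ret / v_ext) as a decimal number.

Cap-side area A_cap = π/4 × (91.1 mm)² = 6518 mm^2
Rod-side annular area A_ann = π/4 × (91.1² − 35.3²) = 5540 mm^2
For equal Q, v ∝ 1/A, so v_ret/v_ext = A_cap/A_ann.

v_ret/v_ext ≈ 1.18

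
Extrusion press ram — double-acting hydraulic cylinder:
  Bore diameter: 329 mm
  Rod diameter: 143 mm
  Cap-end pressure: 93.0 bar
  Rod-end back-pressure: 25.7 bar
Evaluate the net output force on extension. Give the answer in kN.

F ≈ 613 kN

Cap-side area A_cap = π/4 × (329 mm)² = 85010 mm^2
Rod-side annular area A_ann = π/4 × (329² − 143²) = 68950 mm^2
Net thrust = P_cap·A_cap − P_rod·A_ann = 790.6 kN − 177.2 kN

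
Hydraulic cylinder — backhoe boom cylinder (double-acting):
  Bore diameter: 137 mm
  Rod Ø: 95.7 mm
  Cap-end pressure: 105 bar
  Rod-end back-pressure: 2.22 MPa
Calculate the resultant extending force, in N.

F ≈ 1.38e5 N

Cap-side area A_cap = π/4 × (137 mm)² = 14740 mm^2
Rod-side annular area A_ann = π/4 × (137² − 95.7²) = 7548 mm^2
Net thrust = P_cap·A_cap − P_rod·A_ann = 1.548e5 N − 16760 N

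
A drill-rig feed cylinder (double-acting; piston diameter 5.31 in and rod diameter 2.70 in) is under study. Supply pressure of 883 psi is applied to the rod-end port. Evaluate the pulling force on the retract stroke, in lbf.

F ≈ 14500 lbf

Rod-side annular area A_ann = π/4 × (5.31² − 2.70²) = 16.42 in^2
On retraction the pressure acts on the annular area (bore minus rod).
F = P × A_ann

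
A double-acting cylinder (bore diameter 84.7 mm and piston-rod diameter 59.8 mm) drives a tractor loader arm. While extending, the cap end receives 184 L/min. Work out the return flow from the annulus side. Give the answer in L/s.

Cap-side area A_cap = π/4 × (84.7 mm)² = 5635 mm^2
Rod-side annular area A_ann = π/4 × (84.7² − 59.8²) = 2826 mm^2
Piston speed v = Q_in/A_cap; rod-end outflow Q_out = v × A_ann = Q_in × A_ann/A_cap.

Q_out ≈ 1.54 L/s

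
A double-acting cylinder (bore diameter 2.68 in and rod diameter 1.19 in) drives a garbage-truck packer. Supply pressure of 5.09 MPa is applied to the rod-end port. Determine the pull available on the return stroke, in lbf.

Rod-side annular area A_ann = π/4 × (2.68² − 1.19²) = 4.529 in^2
On retraction the pressure acts on the annular area (bore minus rod).
F = P × A_ann

F ≈ 3340 lbf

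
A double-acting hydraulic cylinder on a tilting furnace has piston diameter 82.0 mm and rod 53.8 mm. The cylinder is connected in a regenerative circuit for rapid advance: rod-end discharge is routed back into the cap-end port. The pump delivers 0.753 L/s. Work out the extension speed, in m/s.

In regeneration the rod-end outflow joins the pump flow into the cap end, so the net volume the pump must supply per unit advance equals the rod cross-section area.
Rod cross-section A_rod = π/4 × (53.8 mm)² = 2273 mm^2
v = Q_pump / A_rod

v ≈ 0.331 m/s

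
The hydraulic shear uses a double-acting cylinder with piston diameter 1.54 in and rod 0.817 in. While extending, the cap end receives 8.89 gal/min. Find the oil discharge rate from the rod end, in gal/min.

Cap-side area A_cap = π/4 × (1.54 in)² = 1.863 in^2
Rod-side annular area A_ann = π/4 × (1.54² − 0.817²) = 1.338 in^2
Piston speed v = Q_in/A_cap; rod-end outflow Q_out = v × A_ann = Q_in × A_ann/A_cap.

Q_out ≈ 6.39 gal/min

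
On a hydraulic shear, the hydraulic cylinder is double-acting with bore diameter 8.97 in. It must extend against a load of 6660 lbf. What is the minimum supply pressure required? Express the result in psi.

Cap-side area A_cap = π/4 × (8.97 in)² = 63.19 in^2
P = F / A = 6660 lbf / A

P ≈ 105 psi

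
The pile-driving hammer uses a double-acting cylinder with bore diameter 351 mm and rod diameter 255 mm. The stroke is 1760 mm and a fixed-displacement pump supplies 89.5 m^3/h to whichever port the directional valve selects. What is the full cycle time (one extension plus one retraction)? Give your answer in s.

Cap-side area A_cap = π/4 × (351 mm)² = 96760 mm^2
Rod-side annular area A_ann = π/4 × (351² − 255²) = 45690 mm^2
t_ext = A_cap·L/Q = 6.850 s
t_ret = A_ann·L/Q = 3.235 s
t_cycle = t_ext + t_ret

t ≈ 10.1 s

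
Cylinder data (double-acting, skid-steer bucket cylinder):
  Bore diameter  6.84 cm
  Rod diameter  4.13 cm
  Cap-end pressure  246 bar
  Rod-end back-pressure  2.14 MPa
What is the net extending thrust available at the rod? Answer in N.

Cap-side area A_cap = π/4 × (6.84 cm)² = 36.75 cm^2
Rod-side annular area A_ann = π/4 × (6.84² − 4.13²) = 23.35 cm^2
Net thrust = P_cap·A_cap − P_rod·A_ann = 90390 N − 4997 N

F ≈ 85400 N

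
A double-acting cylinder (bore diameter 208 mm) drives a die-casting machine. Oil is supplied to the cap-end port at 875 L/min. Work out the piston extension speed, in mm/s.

Cap-side area A_cap = π/4 × (208 mm)² = 33980 mm^2
v = Q / A

v ≈ 429 mm/s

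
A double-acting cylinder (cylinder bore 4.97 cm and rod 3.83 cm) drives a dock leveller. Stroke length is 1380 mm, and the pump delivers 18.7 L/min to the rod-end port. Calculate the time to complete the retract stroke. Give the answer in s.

t ≈ 3.49 s

Rod-side annular area A_ann = π/4 × (4.97² − 3.83²) = 7.879 cm^2
Swept volume V = A × L; t = V / Q = A·L / Q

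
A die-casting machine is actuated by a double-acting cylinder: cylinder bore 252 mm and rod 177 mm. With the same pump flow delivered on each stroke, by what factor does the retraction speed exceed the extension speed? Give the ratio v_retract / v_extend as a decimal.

v_ret/v_ext ≈ 1.97

Cap-side area A_cap = π/4 × (252 mm)² = 49880 mm^2
Rod-side annular area A_ann = π/4 × (252² − 177²) = 25270 mm^2
For equal Q, v ∝ 1/A, so v_ret/v_ext = A_cap/A_ann.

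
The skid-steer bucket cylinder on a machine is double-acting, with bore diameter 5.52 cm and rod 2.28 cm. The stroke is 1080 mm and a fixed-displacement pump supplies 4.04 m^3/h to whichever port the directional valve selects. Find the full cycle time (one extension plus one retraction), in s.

t ≈ 4.21 s

Cap-side area A_cap = π/4 × (5.52 cm)² = 23.93 cm^2
Rod-side annular area A_ann = π/4 × (5.52² − 2.28²) = 19.85 cm^2
t_ext = A_cap·L/Q = 2.303 s
t_ret = A_ann·L/Q = 1.910 s
t_cycle = t_ext + t_ret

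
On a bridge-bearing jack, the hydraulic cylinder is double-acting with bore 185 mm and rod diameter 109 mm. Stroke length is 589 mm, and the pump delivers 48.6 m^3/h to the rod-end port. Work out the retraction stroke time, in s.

Rod-side annular area A_ann = π/4 × (185² − 109²) = 17550 mm^2
Swept volume V = A × L; t = V / Q = A·L / Q

t ≈ 0.766 s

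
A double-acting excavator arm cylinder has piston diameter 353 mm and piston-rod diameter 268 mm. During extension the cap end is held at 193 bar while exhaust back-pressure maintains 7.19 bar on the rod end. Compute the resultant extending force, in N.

F ≈ 1.86e6 N

Cap-side area A_cap = π/4 × (353 mm)² = 97870 mm^2
Rod-side annular area A_ann = π/4 × (353² − 268²) = 41460 mm^2
Net thrust = P_cap·A_cap − P_rod·A_ann = 1.889e6 N − 29810 N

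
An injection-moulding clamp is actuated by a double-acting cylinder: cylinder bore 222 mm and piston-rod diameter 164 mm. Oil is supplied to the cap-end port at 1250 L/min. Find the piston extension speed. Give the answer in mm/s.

Cap-side area A_cap = π/4 × (222 mm)² = 38710 mm^2
v = Q / A

v ≈ 538 mm/s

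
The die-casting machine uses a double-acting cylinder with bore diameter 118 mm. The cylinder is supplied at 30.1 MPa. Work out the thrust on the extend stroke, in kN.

F ≈ 329 kN

Cap-side area A_cap = π/4 × (118 mm)² = 10940 mm^2
F = P × A_cap = 30.1 MPa × A_cap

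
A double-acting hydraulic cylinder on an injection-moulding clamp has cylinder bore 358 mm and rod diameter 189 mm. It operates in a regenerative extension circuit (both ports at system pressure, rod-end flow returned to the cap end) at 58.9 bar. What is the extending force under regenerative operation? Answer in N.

With equal pressure on both faces, forces on the annular region cancel; the net push is pressure × rod cross-section.
Rod cross-section A_rod = π/4 × (189 mm)² = 28060 mm^2
F = P × A_rod

F ≈ 1.65e5 N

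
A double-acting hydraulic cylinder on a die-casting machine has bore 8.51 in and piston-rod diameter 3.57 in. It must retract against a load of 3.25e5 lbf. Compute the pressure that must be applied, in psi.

Rod-side annular area A_ann = π/4 × (8.51² − 3.57²) = 46.87 in^2
Retraction: pressure acts on the annular area.
P = F / A = 3.25e5 lbf / A

P ≈ 6930 psi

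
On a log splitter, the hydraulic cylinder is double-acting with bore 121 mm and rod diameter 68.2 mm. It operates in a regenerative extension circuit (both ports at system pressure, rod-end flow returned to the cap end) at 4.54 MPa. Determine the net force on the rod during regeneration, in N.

F ≈ 16600 N

With equal pressure on both faces, forces on the annular region cancel; the net push is pressure × rod cross-section.
Rod cross-section A_rod = π/4 × (68.2 mm)² = 3653 mm^2
F = P × A_rod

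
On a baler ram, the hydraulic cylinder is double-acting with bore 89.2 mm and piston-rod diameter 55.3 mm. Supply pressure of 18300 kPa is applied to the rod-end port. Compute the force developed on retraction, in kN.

F ≈ 70.4 kN

Rod-side annular area A_ann = π/4 × (89.2² − 55.3²) = 3847 mm^2
On retraction the pressure acts on the annular area (bore minus rod).
F = P × A_ann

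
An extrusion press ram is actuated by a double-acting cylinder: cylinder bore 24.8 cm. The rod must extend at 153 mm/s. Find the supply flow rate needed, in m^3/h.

Q ≈ 26.6 m^3/h

Cap-side area A_cap = π/4 × (24.8 cm)² = 483.1 cm^2
Q = A × v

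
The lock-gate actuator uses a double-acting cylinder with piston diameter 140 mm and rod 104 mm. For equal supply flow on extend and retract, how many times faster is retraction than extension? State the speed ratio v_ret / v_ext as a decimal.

v_ret/v_ext ≈ 2.23

Cap-side area A_cap = π/4 × (140 mm)² = 15390 mm^2
Rod-side annular area A_ann = π/4 × (140² − 104²) = 6899 mm^2
For equal Q, v ∝ 1/A, so v_ret/v_ext = A_cap/A_ann.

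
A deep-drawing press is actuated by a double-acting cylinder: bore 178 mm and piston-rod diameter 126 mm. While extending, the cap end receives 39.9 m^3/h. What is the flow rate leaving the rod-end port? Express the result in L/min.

Cap-side area A_cap = π/4 × (178 mm)² = 24880 mm^2
Rod-side annular area A_ann = π/4 × (178² − 126²) = 12420 mm^2
Piston speed v = Q_in/A_cap; rod-end outflow Q_out = v × A_ann = Q_in × A_ann/A_cap.

Q_out ≈ 332 L/min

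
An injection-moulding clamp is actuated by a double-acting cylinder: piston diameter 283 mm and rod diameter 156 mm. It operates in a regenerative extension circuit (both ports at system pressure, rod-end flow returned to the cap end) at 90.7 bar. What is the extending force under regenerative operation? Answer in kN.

F ≈ 173 kN

With equal pressure on both faces, forces on the annular region cancel; the net push is pressure × rod cross-section.
Rod cross-section A_rod = π/4 × (156 mm)² = 19110 mm^2
F = P × A_rod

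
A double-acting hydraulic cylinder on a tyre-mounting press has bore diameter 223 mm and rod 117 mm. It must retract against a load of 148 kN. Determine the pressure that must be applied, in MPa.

Rod-side annular area A_ann = π/4 × (223² − 117²) = 28310 mm^2
Retraction: pressure acts on the annular area.
P = F / A = 148 kN / A

P ≈ 5.23 MPa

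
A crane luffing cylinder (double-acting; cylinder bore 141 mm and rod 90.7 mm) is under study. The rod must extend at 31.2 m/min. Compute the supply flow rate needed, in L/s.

Cap-side area A_cap = π/4 × (141 mm)² = 15610 mm^2
Q = A × v

Q ≈ 8.12 L/s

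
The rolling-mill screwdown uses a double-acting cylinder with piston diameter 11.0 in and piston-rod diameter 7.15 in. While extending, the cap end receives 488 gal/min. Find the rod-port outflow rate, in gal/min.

Q_out ≈ 282 gal/min

Cap-side area A_cap = π/4 × (11.0 in)² = 95.03 in^2
Rod-side annular area A_ann = π/4 × (11.0² − 7.15²) = 54.88 in^2
Piston speed v = Q_in/A_cap; rod-end outflow Q_out = v × A_ann = Q_in × A_ann/A_cap.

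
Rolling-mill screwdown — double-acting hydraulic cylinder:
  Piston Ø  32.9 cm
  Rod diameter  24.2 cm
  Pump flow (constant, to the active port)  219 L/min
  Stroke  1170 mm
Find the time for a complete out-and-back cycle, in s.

t ≈ 39.8 s

Cap-side area A_cap = π/4 × (32.9 cm)² = 850.1 cm^2
Rod-side annular area A_ann = π/4 × (32.9² − 24.2²) = 390.2 cm^2
t_ext = A_cap·L/Q = 27.25 s
t_ret = A_ann·L/Q = 12.51 s
t_cycle = t_ext + t_ret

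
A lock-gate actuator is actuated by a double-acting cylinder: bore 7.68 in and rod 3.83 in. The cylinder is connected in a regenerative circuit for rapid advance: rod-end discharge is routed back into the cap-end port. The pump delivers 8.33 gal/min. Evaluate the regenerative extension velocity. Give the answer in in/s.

v ≈ 2.78 in/s

In regeneration the rod-end outflow joins the pump flow into the cap end, so the net volume the pump must supply per unit advance equals the rod cross-section area.
Rod cross-section A_rod = π/4 × (3.83 in)² = 11.52 in^2
v = Q_pump / A_rod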